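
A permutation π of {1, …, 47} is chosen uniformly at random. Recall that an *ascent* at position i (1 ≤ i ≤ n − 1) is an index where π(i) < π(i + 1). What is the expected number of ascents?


Write X = Σ X_I over i = 1, …, 46, with X_I the indicator of one ascent.
There are 46 indicators.
For each fixed i, the pair (π(i), π(i+1)) is a uniformly random ordered pair of distinct values from {1, …, 47}; by symmetry P[π(i) < π(i+1)] = 1/2.
By linearity: E[X] = 46 · (1/2) = (47 − 1) · (1/2) = 23 ≈ 23.000.

E[X] = 23 = 23.000.


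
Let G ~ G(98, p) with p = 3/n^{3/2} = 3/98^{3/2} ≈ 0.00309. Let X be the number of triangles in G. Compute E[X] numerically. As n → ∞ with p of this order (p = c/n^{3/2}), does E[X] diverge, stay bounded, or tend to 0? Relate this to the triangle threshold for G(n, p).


Number of potential triangles: C(98, 3) = 152096.
Each occurs with probability p³ ≈ (0.00309)³ ≈ 2.95697e-08.
By linearity: E[X] = C(98, 3)·p³ ≈ 152096 · 2.95697e-08 ≈ 0.004.
Since α = 3/2 > 1, p = c/n^{3/2} = o(1/n) is below the triangle threshold p ~ 1/n. Asymptotically E[X] ~ (c³/6)·n^{3(1−α)} = (3³/6)·n^{-1.5} → 0, so by Markov's inequality G has no triangles w.h.p.

E[X] ≈ 0.004; in regime p = Θ(1/n^{3/2}) E[X] tends to 0 (below the triangle threshold p ~ 1/n).


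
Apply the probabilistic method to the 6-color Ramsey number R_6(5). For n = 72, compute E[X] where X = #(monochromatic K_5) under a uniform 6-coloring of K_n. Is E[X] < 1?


E[X] = C(72, 5) · 6^{1 − 10} = 13991544 · 6^{−9} = 13991544/10077696.
As a reduced fraction: E[X] = 194327/139968 ≈ 1.38837.
Is E[X] < 1? NO.
Since E[X] ≥ 1, the first-moment bound is inconclusive at n = 72; it does NOT by itself certify R_6(5) > 72.

E[X] = 194327/139968 ≈ 1.38837; E[X] ≥ 1; first-moment method inconclusive here.


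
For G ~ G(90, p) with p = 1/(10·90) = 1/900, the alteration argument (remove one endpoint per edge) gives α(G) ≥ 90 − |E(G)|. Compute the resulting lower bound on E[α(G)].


E[|E(G)|] = C(90, 2)·p = 4005 · (1/900) = 89/20.
E[α(G)] ≥ n − E[|E(G)|] = 90 − 89/20 = 1711/20.
Numerically: ≈ 85.55000.
(This is only a lower bound; the true E[α(G)] may be larger.)

E[α(G)] ≥ 1711/20 ≈ 85.55000.


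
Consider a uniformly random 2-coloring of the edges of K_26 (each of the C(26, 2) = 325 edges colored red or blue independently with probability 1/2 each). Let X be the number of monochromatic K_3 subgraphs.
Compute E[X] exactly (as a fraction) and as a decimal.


Let X = Σ_S X_S over the C(26, 3) = 2600 subsets S of size 3, where X_S = 1 if the K_3 on S is monochromatic.
For a fixed S, the K_3 on S has C(3, 2) = 3 edges. P[all 3 edges red] = (1/2)^3, and likewise for blue, so P[monochromatic] = 2·(1/2)^3 = 2^{1 − 3} = 1/4.
Summing: E[X] = C(26, 3) · 2^{1 − 3} = 2600 · 1/4 = 650.
Numerically: E[X] ≈ 650.0000.

E[X] = C(26,3)·2^(1−C(3,2)) = 650 ≈ 650.0000.


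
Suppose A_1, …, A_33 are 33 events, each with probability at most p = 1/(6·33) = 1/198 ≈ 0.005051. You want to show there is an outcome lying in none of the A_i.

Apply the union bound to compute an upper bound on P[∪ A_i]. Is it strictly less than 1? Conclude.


Union bound: P[∪_{i=1}^{33} A_i] ≤ Σ_i P[A_i] ≤ 33·p = 33·(1/198) = 1/6.
Numerically: 1/6 ≈ 0.166667.
Is 1/6 < 1? YES.
Since P[∪ A_i] ≤ 1/6 < 1, the complement has P[∩ A_i^c] ≥ 1 − 1/6 = 5/6 > 0, so some outcome avoids every A_i.

33·p = 1/6 ≈ 0.166667; existence CERTIFIED by the union bound.


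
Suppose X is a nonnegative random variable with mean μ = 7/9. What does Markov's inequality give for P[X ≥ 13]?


μ = E[X] = 7/9, a = 13.
Markov: P[X ≥ 13] ≤ μ/a = (7/9)/13 = 7/117.
Numerically: ≈ 0.0598.
(Since a = 13 > μ = 0.7778, the bound 7/117 is < 1 and informative.)

P[X ≥ 13] ≤ 7/117 ≈ 0.0598.


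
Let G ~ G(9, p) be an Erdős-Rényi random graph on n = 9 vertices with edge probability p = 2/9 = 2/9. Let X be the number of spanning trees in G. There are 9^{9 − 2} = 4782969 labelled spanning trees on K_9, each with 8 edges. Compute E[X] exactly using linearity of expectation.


K_9 has 9^{9 − 2} = 4782969 labelled spanning trees.
For each such spanning tree H, let X_H = 1 if all 8 edges of H are present in G. Then P[X_H = 1] = p^{8} = (2/9)^{8} = 256/43046721.
By linearity: E[X] = Σ_H E[X_H] = 4782969 · p^{8} = 4782969 · 256/43046721 = 256/9.
Numerically: E[X] ≈ 28.444.

E[X] = 4782969 · (2/9)^{8} = 256/9 ≈ 28.444.


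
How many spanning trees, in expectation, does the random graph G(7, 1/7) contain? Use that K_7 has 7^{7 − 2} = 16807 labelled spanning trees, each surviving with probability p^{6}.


K_7 has 7^{7 − 2} = 16807 labelled spanning trees.
For each such spanning tree H, let X_H = 1 if all 6 edges of H are present in G. Then P[X_H = 1] = p^{6} = (1/7)^{6} = 1/117649.
By linearity: E[X] = Σ_H E[X_H] = 16807 · p^{6} = 16807 · 1/117649 = 1/7.
Numerically: E[X] ≈ 0.1429.

E[X] = 16807 · (1/7)^{6} = 1/7 ≈ 0.1429.


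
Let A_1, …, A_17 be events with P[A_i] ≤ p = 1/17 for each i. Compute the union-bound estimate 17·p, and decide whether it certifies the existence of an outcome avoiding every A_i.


Union bound: P[∪_{i=1}^{17} A_i] ≤ Σ_i P[A_i] ≤ 17·p = 17·(1/17) = 1.
Numerically: 1 ≈ 1.0000.
Is 1 < 1? NO.
Since the bound 1 is ≥ 1, the union bound is uninformative here; it does NOT by itself certify existence.

17·p = 1 ≈ 1.0000; existence NOT certified by the union bound.


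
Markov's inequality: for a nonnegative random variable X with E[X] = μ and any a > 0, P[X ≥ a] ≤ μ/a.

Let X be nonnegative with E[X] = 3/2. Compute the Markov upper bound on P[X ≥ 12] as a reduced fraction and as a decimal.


μ = E[X] = 3/2, a = 12.
Markov: P[X ≥ 12] ≤ μ/a = (3/2)/12 = 1/8.
Numerically: ≈ 0.12500.
(Since a = 12 > μ = 1.50000, the bound 1/8 is < 1 and informative.)

P[X ≥ 12] ≤ 1/8 ≈ 0.12500.


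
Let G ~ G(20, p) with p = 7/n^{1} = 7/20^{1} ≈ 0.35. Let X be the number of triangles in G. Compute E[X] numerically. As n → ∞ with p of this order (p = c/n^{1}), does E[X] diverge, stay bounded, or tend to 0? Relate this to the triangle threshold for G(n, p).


Number of potential triangles: C(20, 3) = 1140.
Each occurs with probability p³ ≈ (0.35)³ ≈ 4.28750000e-02.
By linearity: E[X] = C(20, 3)·p³ ≈ 1140 · 4.28750000e-02 ≈ 48.877500.
Here α = 1, so p = 7/n is exactly at the triangle threshold p ~ 1/n. Asymptotically E[X] → c³/6 = 7³/6 = 343/6 ≈ 57.166667, a bounded constant. In this regime the triangle count is asymptotically Poisson(c³/6).

E[X] ≈ 48.877500; in regime p = Θ(1/n^{1}) E[X] stays bounded (at the triangle threshold p ~ 1/n).


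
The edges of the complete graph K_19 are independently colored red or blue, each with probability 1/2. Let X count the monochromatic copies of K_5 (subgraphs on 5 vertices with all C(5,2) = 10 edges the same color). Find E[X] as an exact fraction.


Let X = Σ_S X_S over the C(19, 5) = 11628 subsets S of size 5, where X_S = 1 if the K_5 on S is monochromatic.
For a fixed S, the K_5 on S has C(5, 2) = 10 edges. P[all 10 edges red] = (1/2)^10, and likewise for blue, so P[monochromatic] = 2·(1/2)^10 = 2^{1 − 10} = 1/512.
By linearity of expectation: E[X] = C(19, 5) · 2^{1 − 10} = 11628 · 1/512 = 2907/128.
Numerically: E[X] ≈ 22.71094.

E[X] = C(19,5)·2^(1−C(5,2)) = 2907/128 ≈ 22.71094.


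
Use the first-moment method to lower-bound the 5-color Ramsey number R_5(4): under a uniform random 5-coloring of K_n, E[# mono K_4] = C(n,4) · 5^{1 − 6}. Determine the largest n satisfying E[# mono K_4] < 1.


We need C(n, 4) · 5^{1 − 6} < 1, i.e. C(n, 4) < 5^{6 − 1} = 3125.
Check values of n near the boundary:
  n = 17: C(17, 4) = 2380; 2380 < 3125? YES
  n = 18: C(18, 4) = 3060; 3060 < 3125? YES
  n = 19: C(19, 4) = 3876; 3876 < 3125? NO
  n = 20: C(20, 4) = 4845; 4845 < 3125? NO
The largest n with C(n, 4) < 3125 is n = 18 (where E[X] = 612/625 ≈ 0.979200). Hence R_5(4) > 18, i.e. R_5(4) ≥ 19.

Largest n = 18; hence R_5(4) > 18.


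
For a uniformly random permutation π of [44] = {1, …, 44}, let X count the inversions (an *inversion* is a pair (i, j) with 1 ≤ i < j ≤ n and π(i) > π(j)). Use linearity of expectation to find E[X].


Write X = Σ X_I over the C(44, 2) = 946 pairs i < j, with X_I the indicator of one inversion.
There are 946 indicators.
For each fixed pair i < j, the values π(i) and π(j) are two distinct elements of {1, …, 44} in uniformly random order; by symmetry P[π(i) > π(j)] = 1/2.
By linearity: E[X] = 946 · (1/2) = C(44, 2) · (1/2) = 946/2 = 473 ≈ 473.000000.

E[X] = 473 = 473.000000.


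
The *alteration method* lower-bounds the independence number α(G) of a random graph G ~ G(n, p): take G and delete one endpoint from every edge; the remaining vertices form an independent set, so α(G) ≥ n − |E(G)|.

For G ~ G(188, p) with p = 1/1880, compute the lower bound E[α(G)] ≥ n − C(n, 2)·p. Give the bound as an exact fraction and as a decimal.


E[|E(G)|] = C(188, 2)·p = 17578 · (1/1880) = 187/20.
E[α(G)] ≥ n − E[|E(G)|] = 188 − 187/20 = 3573/20.
Numerically: ≈ 178.650000.
(This is only a lower bound; the true E[α(G)] may be larger.)

E[α(G)] ≥ 3573/20 ≈ 178.650000.


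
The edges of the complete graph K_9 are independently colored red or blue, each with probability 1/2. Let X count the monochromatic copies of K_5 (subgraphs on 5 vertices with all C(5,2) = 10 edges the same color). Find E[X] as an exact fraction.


Let X = Σ_S X_S over the C(9, 5) = 126 subsets S of size 5, where X_S = 1 if the K_5 on S is monochromatic.
For a fixed S, the K_5 on S has C(5, 2) = 10 edges. P[all 10 edges red] = (1/2)^10, and likewise for blue, so P[monochromatic] = 2·(1/2)^10 = 2^{1 − 10} = 1/512.
By linearity of expectation: E[X] = C(9, 5) · 2^{1 − 10} = 126 · 1/512 = 63/256.
Numerically: E[X] ≈ 0.246.

E[X] = C(9,5)·2^(1−C(5,2)) = 63/256 ≈ 0.246.


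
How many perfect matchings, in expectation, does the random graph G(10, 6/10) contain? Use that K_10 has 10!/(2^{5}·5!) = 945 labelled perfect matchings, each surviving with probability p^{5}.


K_10 has 10!/(2^{5}·5!) = 945 labelled perfect matchings.
For each such perfect matching H, let X_H = 1 if all 5 edges of H are present in G. Then P[X_H = 1] = p^{5} = (3/5)^{5} = 243/3125.
By linearity of expectation: E[X] = Σ_H E[X_H] = 945 · p^{5} = 945 · 243/3125 = 45927/625.
Numerically: E[X] ≈ 73.4832.

E[X] = 945 · (3/5)^{5} = 45927/625 ≈ 73.4832.


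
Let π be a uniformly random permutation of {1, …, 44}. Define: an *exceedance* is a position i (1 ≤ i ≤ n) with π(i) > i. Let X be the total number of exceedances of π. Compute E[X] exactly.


Write X = Σ_{i=1}^{44} X_i, where X_i = 1_{π(i) > i}.
For each fixed i, π(i) is uniform over {1, …, 44} (marginal of a uniform permutation), so P[π(i) > i] = (n − i)/n. Summing: Σ_{i=1}^{44} (n − i)/n = (0 + 1 + … + 43)/44 = 44(44 − 1)/(2·44) = (44 − 1)/2.
Hence E[X] = Σ_{i=1}^{44} (44 − i)/44 = 43/2 ≈ 21.500.

E[X] = 43/2 = 21.500.


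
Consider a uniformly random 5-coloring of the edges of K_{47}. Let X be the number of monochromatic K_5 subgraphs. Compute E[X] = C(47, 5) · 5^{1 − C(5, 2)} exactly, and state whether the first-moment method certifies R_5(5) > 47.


E[X] = C(47, 5) · 5^{1 − 10} = 1533939 · 5^{−9} = 1533939/1953125.
As a reduced fraction: E[X] = 1533939/1953125 ≈ 0.785.
Is E[X] < 1? YES.
Since E[X] < 1, there exists a 5-coloring of K_{47} with no monochromatic K_5; hence R_5(5) > 47.

E[X] = 1533939/1953125 ≈ 0.785; E[X] < 1, so R_5(5) > 47.


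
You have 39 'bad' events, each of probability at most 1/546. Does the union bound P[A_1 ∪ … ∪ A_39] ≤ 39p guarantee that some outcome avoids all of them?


Union bound: P[∪_{i=1}^{39} A_i] ≤ Σ_i P[A_i] ≤ 39·p = 39·(1/546) = 1/14.
Numerically: 1/14 ≈ 0.071.
Is 1/14 < 1? YES.
Since P[∪ A_i] ≤ 1/14 < 1, the complement has P[∩ A_i^c] ≥ 1 − 1/14 = 13/14 > 0, so some outcome avoids every A_i.

39·p = 1/14 ≈ 0.071; existence CERTIFIED by the union bound.


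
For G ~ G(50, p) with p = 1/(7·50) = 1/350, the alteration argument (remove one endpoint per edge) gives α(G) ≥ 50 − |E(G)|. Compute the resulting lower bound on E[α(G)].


E[|E(G)|] = C(50, 2)·p = 1225 · (1/350) = 7/2.
E[α(G)] ≥ n − E[|E(G)|] = 50 − 7/2 = 93/2.
Numerically: ≈ 46.50000.
(This is only a lower bound; the true E[α(G)] may be larger.)

E[α(G)] ≥ 93/2 ≈ 46.50000.


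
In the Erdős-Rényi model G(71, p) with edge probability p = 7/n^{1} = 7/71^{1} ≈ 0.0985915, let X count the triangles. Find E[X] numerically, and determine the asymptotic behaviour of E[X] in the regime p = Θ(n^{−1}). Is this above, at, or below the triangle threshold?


Number of potential triangles: C(71, 3) = 57155.
Each occurs with probability p³ ≈ (0.0985915)³ ≈ 9.58338805e-04.
By linearity: E[X] = C(71, 3)·p³ ≈ 57155 · 9.58338805e-04 ≈ 54.773854.
Here α = 1, so p = 7/n is exactly at the triangle threshold p ~ 1/n. Asymptotically E[X] → c³/6 = 7³/6 = 343/6 ≈ 57.166667, a bounded constant. In this regime the triangle count is asymptotically Poisson(c³/6).

E[X] ≈ 54.773854; in regime p = Θ(1/n^{1}) E[X] stays bounded (at the triangle threshold p ~ 1/n).


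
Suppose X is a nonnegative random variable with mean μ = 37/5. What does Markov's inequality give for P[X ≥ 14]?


μ = E[X] = 37/5, a = 14.
Markov: P[X ≥ 14] ≤ μ/a = (37/5)/14 = 37/70.
Numerically: ≈ 0.528571.
(Since a = 14 > μ = 7.400000, the bound 37/70 is < 1 and informative.)

P[X ≥ 14] ≤ 37/70 ≈ 0.528571.


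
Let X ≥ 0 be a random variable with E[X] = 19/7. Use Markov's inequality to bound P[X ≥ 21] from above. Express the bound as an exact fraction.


μ = E[X] = 19/7, a = 21.
Markov: P[X ≥ 21] ≤ μ/a = (19/7)/21 = 19/147.
Numerically: ≈ 0.12925.
(Since a = 21 > μ = 2.71429, the bound 19/147 is < 1 and informative.)

P[X ≥ 21] ≤ 19/147 ≈ 0.12925.


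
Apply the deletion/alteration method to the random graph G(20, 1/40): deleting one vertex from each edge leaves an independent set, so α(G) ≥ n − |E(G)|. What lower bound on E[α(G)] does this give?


E[|E(G)|] = C(20, 2)·p = 190 · (1/40) = 19/4.
E[α(G)] ≥ n − E[|E(G)|] = 20 − 19/4 = 61/4.
Numerically: ≈ 15.25000.
(This is only a lower bound; the true E[α(G)] may be larger.)

E[α(G)] ≥ 61/4 ≈ 15.25000.


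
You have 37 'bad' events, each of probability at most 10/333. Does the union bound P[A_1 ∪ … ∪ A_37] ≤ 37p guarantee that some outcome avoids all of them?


Union bound: P[∪_{i=1}^{37} A_i] ≤ Σ_i P[A_i] ≤ 37·p = 37·(10/333) = 10/9.
Numerically: 10/9 ≈ 1.11111.
Is 10/9 < 1? NO.
Since the bound 10/9 is ≥ 1, the union bound is uninformative here; it does NOT by itself certify existence.

37·p = 10/9 ≈ 1.11111; existence NOT certified by the union bound.


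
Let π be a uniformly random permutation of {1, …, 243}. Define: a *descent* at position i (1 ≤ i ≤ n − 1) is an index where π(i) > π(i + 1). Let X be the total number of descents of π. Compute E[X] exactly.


Write X = Σ X_I over i = 1, …, 242, with X_I the indicator of one descent.
There are 242 indicators.
For each fixed i, the pair (π(i), π(i+1)) is a uniformly random ordered pair of distinct values from {1, …, 243}; by symmetry P[π(i) > π(i+1)] = 1/2.
By linearity: E[X] = 242 · (1/2) = (243 − 1) · (1/2) = 121 ≈ 121.000.

E[X] = 121 = 121.000.


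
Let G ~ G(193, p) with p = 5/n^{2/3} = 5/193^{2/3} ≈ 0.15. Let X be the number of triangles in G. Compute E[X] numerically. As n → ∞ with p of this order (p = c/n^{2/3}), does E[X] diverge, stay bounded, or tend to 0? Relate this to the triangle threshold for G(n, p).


Number of potential triangles: C(193, 3) = 1179616.
Each occurs with probability p³ ≈ (0.15)³ ≈ 3.35579e-03.
By linearity: E[X] = C(193, 3)·p³ ≈ 1179616 · 3.35579e-03 ≈ 3958.549.
Since α = 2/3 < 1, p = c/n^{2/3} ≫ 1/n is above the triangle threshold p ~ 1/n. Asymptotically E[X] ~ (c³/6)·n^{3(1−α)} = (5³/6)·n^{1} → ∞; triangles are abundant w.h.p.

E[X] ≈ 3958.549; in regime p = Θ(1/n^{2/3}) E[X] diverges (above the triangle threshold p ~ 1/n).


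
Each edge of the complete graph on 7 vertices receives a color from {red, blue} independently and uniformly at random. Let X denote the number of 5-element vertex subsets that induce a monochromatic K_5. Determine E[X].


Let X = Σ_S X_S over the C(7, 5) = 21 subsets S of size 5, where X_S = 1 if the K_5 on S is monochromatic.
For a fixed S, the K_5 on S has C(5, 2) = 10 edges. P[all 10 edges red] = (1/2)^10, and likewise for blue, so P[monochromatic] = 2·(1/2)^10 = 2^{1 − 10} = 1/512.
By linearity: E[X] = C(7, 5) · 2^{1 − 10} = 21 · 1/512 = 21/512.
Numerically: E[X] ≈ 0.04102.

E[X] = C(7,5)·2^(1−C(5,2)) = 21/512 ≈ 0.04102.


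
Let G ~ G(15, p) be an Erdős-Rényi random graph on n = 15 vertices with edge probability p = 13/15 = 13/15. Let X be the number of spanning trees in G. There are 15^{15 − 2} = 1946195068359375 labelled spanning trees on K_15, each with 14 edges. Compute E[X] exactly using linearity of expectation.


K_15 has 15^{15 − 2} = 1946195068359375 labelled spanning trees.
For each such spanning tree H, let X_H = 1 if all 14 edges of H are present in G. Then P[X_H = 1] = p^{14} = (13/15)^{14} = 3937376385699289/29192926025390625.
Summing the indicators: E[X] = Σ_H E[X_H] = 1946195068359375 · p^{14} = 1946195068359375 · 3937376385699289/29192926025390625 = 3937376385699289/15.
Numerically: E[X] ≈ 2.6249e+14.

E[X] = 1946195068359375 · (13/15)^{14} = 3937376385699289/15 ≈ 2.6249e+14.


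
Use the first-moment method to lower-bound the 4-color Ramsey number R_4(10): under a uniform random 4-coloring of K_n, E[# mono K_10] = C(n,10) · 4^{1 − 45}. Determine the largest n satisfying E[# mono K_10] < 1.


We need C(n, 10) · 4^{1 − 45} < 1, i.e. C(n, 10) < 4^{45 − 1} = 309485009821345068724781056.
Check values of n near the boundary:
  n = 2022: C(2022, 10) = 307870445231474093395937796; 307870445231474093395937796 < 309485009821345068724781056? YES
  n = 2023: C(2023, 10) = 309399856285778485315440716; 309399856285778485315440716 < 309485009821345068724781056? YES
  n = 2024: C(2024, 10) = 310936101848269937576192656; 310936101848269937576192656 < 309485009821345068724781056? NO
  n = 2025: C(2025, 10) = 312479209053472269772600560; 312479209053472269772600560 < 309485009821345068724781056? NO
  n = 2026: C(2026, 10) = 314029205130126398094885285; 314029205130126398094885285 < 309485009821345068724781056? NO
The largest n with C(n, 10) < 309485009821345068724781056 is n = 2023 (where E[X] = 77349964071444621328860179/77371252455336267181195264 ≈ 0.9997249). Hence R_4(10) > 2023, i.e. R_4(10) ≥ 2024.

Largest n = 2023; hence R_4(10) > 2023.


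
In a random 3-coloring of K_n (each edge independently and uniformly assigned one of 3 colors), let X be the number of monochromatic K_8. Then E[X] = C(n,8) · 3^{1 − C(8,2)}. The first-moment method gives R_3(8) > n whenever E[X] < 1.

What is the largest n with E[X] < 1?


We need C(n, 8) · 3^{1 − 28} < 1, i.e. C(n, 8) < 3^{28 − 1} = 7625597484987.
Check values of n near the boundary:
  n = 152: C(152, 8) = 5859727868575; 5859727868575 < 7625597484987? YES
  n = 153: C(153, 8) = 6183023199255; 6183023199255 < 7625597484987? YES
  n = 154: C(154, 8) = 6521818990995; 6521818990995 < 7625597484987? YES
  n = 155: C(155, 8) = 6876747915675; 6876747915675 < 7625597484987? YES
  n = 156: C(156, 8) = 7248464019225; 7248464019225 < 7625597484987? YES
  n = 157: C(157, 8) = 7637643295425; 7637643295425 < 7625597484987? NO
  n = 158: C(158, 8) = 8044984271181; 8044984271181 < 7625597484987? NO
  n = 159: C(159, 8) = 8471208603429; 8471208603429 < 7625597484987? NO
The largest n with C(n, 8) < 7625597484987 is n = 156 (where E[X] = 805384891025/847288609443 ≈ 0.9505437). Hence R_3(8) > 156, i.e. R_3(8) ≥ 157.

Largest n = 156; hence R_3(8) > 156.


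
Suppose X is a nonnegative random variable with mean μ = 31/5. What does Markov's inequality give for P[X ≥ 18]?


μ = E[X] = 31/5, a = 18.
Markov: P[X ≥ 18] ≤ μ/a = (31/5)/18 = 31/90.
Numerically: ≈ 0.3444.
(Since a = 18 > μ = 6.2000, the bound 31/90 is < 1 and informative.)

P[X ≥ 18] ≤ 31/90 ≈ 0.3444.


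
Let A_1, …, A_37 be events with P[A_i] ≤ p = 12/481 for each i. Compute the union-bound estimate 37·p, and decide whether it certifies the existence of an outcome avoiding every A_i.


Union bound: P[∪_{i=1}^{37} A_i] ≤ Σ_i P[A_i] ≤ 37·p = 37·(12/481) = 12/13.
Numerically: 12/13 ≈ 0.9230769.
Is 12/13 < 1? YES.
Since P[∪ A_i] ≤ 12/13 < 1, the complement has P[∩ A_i^c] ≥ 1 − 12/13 = 1/13 > 0, so some outcome avoids every A_i.

37·p = 12/13 ≈ 0.9230769; existence CERTIFIED by the union bound.


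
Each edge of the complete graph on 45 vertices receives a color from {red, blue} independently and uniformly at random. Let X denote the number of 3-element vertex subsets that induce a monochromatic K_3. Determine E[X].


Let X = Σ_S X_S over the C(45, 3) = 14190 subsets S of size 3, where X_S = 1 if the K_3 on S is monochromatic.
For a fixed S, the K_3 on S has C(3, 2) = 3 edges. P[all 3 edges red] = (1/2)^3, and likewise for blue, so P[monochromatic] = 2·(1/2)^3 = 2^{1 − 3} = 1/4.
By linearity: E[X] = C(45, 3) · 2^{1 − 3} = 14190 · 1/4 = 7095/2.
Numerically: E[X] ≈ 3547.500.

E[X] = C(45,3)·2^(1−C(3,2)) = 7095/2 ≈ 3547.500.


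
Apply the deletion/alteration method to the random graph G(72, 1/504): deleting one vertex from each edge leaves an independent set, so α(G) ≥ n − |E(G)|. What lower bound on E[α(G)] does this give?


E[|E(G)|] = C(72, 2)·p = 2556 · (1/504) = 71/14.
E[α(G)] ≥ n − E[|E(G)|] = 72 − 71/14 = 937/14.
Numerically: ≈ 66.92857.
(This is only a lower bound; the true E[α(G)] may be larger.)

E[α(G)] ≥ 937/14 ≈ 66.92857.


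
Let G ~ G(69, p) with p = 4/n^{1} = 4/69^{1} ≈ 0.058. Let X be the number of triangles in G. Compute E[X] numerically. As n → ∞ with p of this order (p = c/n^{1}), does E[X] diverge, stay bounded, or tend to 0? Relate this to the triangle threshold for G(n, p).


Number of potential triangles: C(69, 3) = 52394.
Each occurs with probability p³ ≈ (0.058)³ ≈ 1.94820e-04.
By linearity: E[X] = C(69, 3)·p³ ≈ 52394 · 1.94820e-04 ≈ 10.207.
Here α = 1, so p = 4/n is exactly at the triangle threshold p ~ 1/n. Asymptotically E[X] → c³/6 = 4³/6 = 32/3 ≈ 10.667, a bounded constant. In this regime the triangle count is asymptotically Poisson(c³/6).

E[X] ≈ 10.207; in regime p = Θ(1/n^{1}) E[X] stays bounded (at the triangle threshold p ~ 1/n).


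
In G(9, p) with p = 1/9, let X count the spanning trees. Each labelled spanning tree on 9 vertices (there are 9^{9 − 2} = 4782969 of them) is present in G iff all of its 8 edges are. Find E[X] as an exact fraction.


K_9 has 9^{9 − 2} = 4782969 labelled spanning trees.
For each such spanning tree H, let X_H = 1 if all 8 edges of H are present in G. Then P[X_H = 1] = p^{8} = (1/9)^{8} = 1/43046721.
By linearity: E[X] = Σ_H E[X_H] = 4782969 · p^{8} = 4782969 · 1/43046721 = 1/9.
Numerically: E[X] ≈ 0.1111.

E[X] = 4782969 · (1/9)^{8} = 1/9 ≈ 0.1111.


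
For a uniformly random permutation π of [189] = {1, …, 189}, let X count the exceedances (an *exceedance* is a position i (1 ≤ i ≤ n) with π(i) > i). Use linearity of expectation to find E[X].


Write X = Σ_{i=1}^{189} X_i, where X_i = 1_{π(i) > i}.
For each fixed i, π(i) is uniform over {1, …, 189} (marginal of a uniform permutation), so P[π(i) > i] = (n − i)/n. Summing: Σ_{i=1}^{189} (n − i)/n = (0 + 1 + … + 188)/189 = 189(189 − 1)/(2·189) = (189 − 1)/2.
Hence E[X] = Σ_{i=1}^{189} (189 − i)/189 = 94 ≈ 94.0000.

E[X] = 94 = 94.0000.


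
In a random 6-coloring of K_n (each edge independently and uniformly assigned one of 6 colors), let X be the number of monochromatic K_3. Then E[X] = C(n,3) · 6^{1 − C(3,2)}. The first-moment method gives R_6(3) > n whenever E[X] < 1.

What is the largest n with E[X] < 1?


We need C(n, 3) · 6^{1 − 3} < 1, i.e. C(n, 3) < 6^{3 − 1} = 36.
Check values of n near the boundary:
  n = 6: C(6, 3) = 20; 20 < 36? YES
  n = 7: C(7, 3) = 35; 35 < 36? YES
  n = 8: C(8, 3) = 56; 56 < 36? NO
  n = 9: C(9, 3) = 84; 84 < 36? NO
The largest n with C(n, 3) < 36 is n = 7 (where E[X] = 35/36 ≈ 0.9722222). Hence R_6(3) > 7, i.e. R_6(3) ≥ 8.

Largest n = 7; hence R_6(3) > 7.


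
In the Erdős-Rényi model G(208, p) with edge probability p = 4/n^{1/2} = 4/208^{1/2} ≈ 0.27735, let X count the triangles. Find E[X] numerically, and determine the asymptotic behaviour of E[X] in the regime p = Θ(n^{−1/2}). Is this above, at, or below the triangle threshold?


Number of potential triangles: C(208, 3) = 1478256.
Each occurs with probability p³ ≈ (0.27735)³ ≈ 2.13346229e-02.
By linearity: E[X] = C(208, 3)·p³ ≈ 1478256 · 2.13346229e-02 ≈ 31538.034357.
Since α = 1/2 < 1, p = c/n^{1/2} ≫ 1/n is above the triangle threshold p ~ 1/n. Asymptotically E[X] ~ (c³/6)·n^{3(1−α)} = (4³/6)·n^{1.5} → ∞; triangles are abundant w.h.p.

E[X] ≈ 31538.034357; in regime p = Θ(1/n^{1/2}) E[X] diverges (above the triangle threshold p ~ 1/n).


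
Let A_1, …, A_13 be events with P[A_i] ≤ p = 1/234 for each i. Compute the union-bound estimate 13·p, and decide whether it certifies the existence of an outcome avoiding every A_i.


Union bound: P[∪_{i=1}^{13} A_i] ≤ Σ_i P[A_i] ≤ 13·p = 13·(1/234) = 1/18.
Numerically: 1/18 ≈ 0.0555556.
Is 1/18 < 1? YES.
Since P[∪ A_i] ≤ 1/18 < 1, the complement has P[∩ A_i^c] ≥ 1 − 1/18 = 17/18 > 0, so some outcome avoids every A_i.

13·p = 1/18 ≈ 0.0555556; existence CERTIFIED by the union bound.


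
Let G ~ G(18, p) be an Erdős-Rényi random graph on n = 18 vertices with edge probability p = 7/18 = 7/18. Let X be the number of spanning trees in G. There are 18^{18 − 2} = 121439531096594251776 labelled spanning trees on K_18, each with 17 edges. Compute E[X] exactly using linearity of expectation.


K_18 has 18^{18 − 2} = 121439531096594251776 labelled spanning trees.
For each such spanning tree H, let X_H = 1 if all 17 edges of H are present in G. Then P[X_H = 1] = p^{17} = (7/18)^{17} = 232630513987207/2185911559738696531968.
By linearity of expectation: E[X] = Σ_H E[X_H] = 121439531096594251776 · p^{17} = 121439531096594251776 · 232630513987207/2185911559738696531968 = 232630513987207/18.
Numerically: E[X] ≈ 1.292e+13.

E[X] = 121439531096594251776 · (7/18)^{17} = 232630513987207/18 ≈ 1.292e+13.


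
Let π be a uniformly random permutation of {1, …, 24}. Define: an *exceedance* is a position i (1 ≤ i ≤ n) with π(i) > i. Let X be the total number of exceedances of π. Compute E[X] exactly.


Write X = Σ_{i=1}^{24} X_i, where X_i = 1_{π(i) > i}.
For each fixed i, π(i) is uniform over {1, …, 24} (marginal of a uniform permutation), so P[π(i) > i] = (n − i)/n. Summing: Σ_{i=1}^{24} (n − i)/n = (0 + 1 + … + 23)/24 = 24(24 − 1)/(2·24) = (24 − 1)/2.
Hence E[X] = Σ_{i=1}^{24} (24 − i)/24 = 23/2 ≈ 11.50000.

E[X] = 23/2 = 11.50000.


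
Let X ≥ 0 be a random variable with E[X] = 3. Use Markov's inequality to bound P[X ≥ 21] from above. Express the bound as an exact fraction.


μ = E[X] = 3, a = 21.
Markov: P[X ≥ 21] ≤ μ/a = (3)/21 = 1/7.
Numerically: ≈ 0.142857.
(Since a = 21 > μ = 3.000000, the bound 1/7 is < 1 and informative.)

P[X ≥ 21] ≤ 1/7 ≈ 0.142857.


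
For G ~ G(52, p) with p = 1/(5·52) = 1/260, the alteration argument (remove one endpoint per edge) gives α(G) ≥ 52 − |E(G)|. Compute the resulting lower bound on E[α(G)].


E[|E(G)|] = C(52, 2)·p = 1326 · (1/260) = 51/10.
E[α(G)] ≥ n − E[|E(G)|] = 52 − 51/10 = 469/10.
Numerically: ≈ 46.900000.
(This is only a lower bound; the true E[α(G)] may be larger.)

E[α(G)] ≥ 469/10 ≈ 46.900000.


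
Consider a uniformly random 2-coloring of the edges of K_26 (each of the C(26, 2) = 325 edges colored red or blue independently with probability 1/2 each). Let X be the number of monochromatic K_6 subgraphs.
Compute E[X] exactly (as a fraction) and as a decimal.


Let X = Σ_S X_S over the C(26, 6) = 230230 subsets S of size 6, where X_S = 1 if the K_6 on S is monochromatic.
For a fixed S, the K_6 on S has C(6, 2) = 15 edges. P[all 15 edges red] = (1/2)^15, and likewise for blue, so P[monochromatic] = 2·(1/2)^15 = 2^{1 − 15} = 1/16384.
By linearity of expectation: E[X] = C(26, 6) · 2^{1 − 15} = 230230 · 1/16384 = 115115/8192.
Numerically: E[X] ≈ 14.05212.

E[X] = C(26,6)·2^(1−C(6,2)) = 115115/8192 ≈ 14.05212.


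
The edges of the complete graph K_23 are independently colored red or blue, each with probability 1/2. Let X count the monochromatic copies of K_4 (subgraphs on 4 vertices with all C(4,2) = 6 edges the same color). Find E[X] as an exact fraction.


Let X = Σ_S X_S over the C(23, 4) = 8855 subsets S of size 4, where X_S = 1 if the K_4 on S is monochromatic.
For a fixed S, the K_4 on S has C(4, 2) = 6 edges. P[all 6 edges red] = (1/2)^6, and likewise for blue, so P[monochromatic] = 2·(1/2)^6 = 2^{1 − 6} = 1/32.
By linearity: E[X] = C(23, 4) · 2^{1 − 6} = 8855 · 1/32 = 8855/32.
Numerically: E[X] ≈ 276.719.

E[X] = C(23,4)·2^(1−C(4,2)) = 8855/32 ≈ 276.719.


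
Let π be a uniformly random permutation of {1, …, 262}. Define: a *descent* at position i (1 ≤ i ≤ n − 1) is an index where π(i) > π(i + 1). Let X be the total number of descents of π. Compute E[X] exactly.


Write X = Σ X_I over i = 1, …, 261, with X_I the indicator of one descent.
There are 261 indicators.
For each fixed i, the pair (π(i), π(i+1)) is a uniformly random ordered pair of distinct values from {1, …, 262}; by symmetry P[π(i) > π(i+1)] = 1/2.
By linearity: E[X] = 261 · (1/2) = (262 − 1) · (1/2) = 261/2 ≈ 130.500000.

E[X] = 261/2 = 130.500000.


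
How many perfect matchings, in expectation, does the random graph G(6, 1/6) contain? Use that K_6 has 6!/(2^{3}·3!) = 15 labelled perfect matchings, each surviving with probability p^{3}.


K_6 has 6!/(2^{3}·3!) = 15 labelled perfect matchings.
For each such perfect matching H, let X_H = 1 if all 3 edges of H are present in G. Then P[X_H = 1] = p^{3} = (1/6)^{3} = 1/216.
Summing the indicators: E[X] = Σ_H E[X_H] = 15 · p^{3} = 15 · 1/216 = 5/72.
Numerically: E[X] ≈ 0.0694444.

E[X] = 15 · (1/6)^{3} = 5/72 ≈ 0.0694444.


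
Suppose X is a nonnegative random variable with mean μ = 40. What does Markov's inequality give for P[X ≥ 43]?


μ = E[X] = 40, a = 43.
Markov: P[X ≥ 43] ≤ μ/a = (40)/43 = 40/43.
Numerically: ≈ 0.93023.
(Since a = 43 > μ = 40.00000, the bound 40/43 is < 1 and informative.)

P[X ≥ 43] ≤ 40/43 ≈ 0.93023.


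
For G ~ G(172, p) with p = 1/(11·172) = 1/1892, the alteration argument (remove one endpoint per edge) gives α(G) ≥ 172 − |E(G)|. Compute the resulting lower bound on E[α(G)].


E[|E(G)|] = C(172, 2)·p = 14706 · (1/1892) = 171/22.
E[α(G)] ≥ n − E[|E(G)|] = 172 − 171/22 = 3613/22.
Numerically: ≈ 164.2273.
(This is only a lower bound; the true E[α(G)] may be larger.)

E[α(G)] ≥ 3613/22 ≈ 164.2273.


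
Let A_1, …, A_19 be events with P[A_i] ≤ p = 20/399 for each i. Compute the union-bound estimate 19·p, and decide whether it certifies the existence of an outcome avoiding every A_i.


Union bound: P[∪_{i=1}^{19} A_i] ≤ Σ_i P[A_i] ≤ 19·p = 19·(20/399) = 20/21.
Numerically: 20/21 ≈ 0.9524.
Is 20/21 < 1? YES.
Since P[∪ A_i] ≤ 20/21 < 1, the complement has P[∩ A_i^c] ≥ 1 − 20/21 = 1/21 > 0, so some outcome avoids every A_i.

19·p = 20/21 ≈ 0.9524; existence CERTIFIED by the union bound.


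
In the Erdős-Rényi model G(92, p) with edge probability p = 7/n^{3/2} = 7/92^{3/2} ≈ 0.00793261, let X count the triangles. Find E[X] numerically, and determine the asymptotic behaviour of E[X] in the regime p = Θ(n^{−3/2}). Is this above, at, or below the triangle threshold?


Number of potential triangles: C(92, 3) = 125580.
Each occurs with probability p³ ≈ (0.00793261)³ ≈ 4.99170483e-07.
By linearity: E[X] = C(92, 3)·p³ ≈ 125580 · 4.99170483e-07 ≈ 0.062686.
Since α = 3/2 > 1, p = c/n^{3/2} = o(1/n) is below the triangle threshold p ~ 1/n. Asymptotically E[X] ~ (c³/6)·n^{3(1−α)} = (7³/6)·n^{-1.5} → 0, so by Markov's inequality G has no triangles w.h.p.

E[X] ≈ 0.062686; in regime p = Θ(1/n^{3/2}) E[X] tends to 0 (below the triangle threshold p ~ 1/n).


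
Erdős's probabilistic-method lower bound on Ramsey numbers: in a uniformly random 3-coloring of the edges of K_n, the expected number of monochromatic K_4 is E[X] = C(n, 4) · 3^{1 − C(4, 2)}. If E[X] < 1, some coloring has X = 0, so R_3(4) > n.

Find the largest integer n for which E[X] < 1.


We need C(n, 4) · 3^{1 − 6} < 1, i.e. C(n, 4) < 3^{6 − 1} = 243.
Check values of n near the boundary:
  n = 4: C(4, 4) = 1; 1 < 243? YES
  n = 5: C(5, 4) = 5; 5 < 243? YES
  n = 6: C(6, 4) = 15; 15 < 243? YES
  n = 7: C(7, 4) = 35; 35 < 243? YES
  n = 8: C(8, 4) = 70; 70 < 243? YES
  n = 9: C(9, 4) = 126; 126 < 243? YES
  n = 10: C(10, 4) = 210; 210 < 243? YES
  n = 11: C(11, 4) = 330; 330 < 243? NO
  n = 12: C(12, 4) = 495; 495 < 243? NO
The largest n with C(n, 4) < 243 is n = 10 (where E[X] = 70/81 ≈ 0.8642). Hence R_3(4) > 10, i.e. R_3(4) ≥ 11.

Largest n = 10; hence R_3(4) > 10.


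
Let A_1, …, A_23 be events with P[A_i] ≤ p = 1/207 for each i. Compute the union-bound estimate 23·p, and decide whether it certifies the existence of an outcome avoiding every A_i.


Union bound: P[∪_{i=1}^{23} A_i] ≤ Σ_i P[A_i] ≤ 23·p = 23·(1/207) = 1/9.
Numerically: 1/9 ≈ 0.1111.
Is 1/9 < 1? YES.
Since P[∪ A_i] ≤ 1/9 < 1, the complement has P[∩ A_i^c] ≥ 1 − 1/9 = 8/9 > 0, so some outcome avoids every A_i.

23·p = 1/9 ≈ 0.1111; existence CERTIFIED by the union bound.


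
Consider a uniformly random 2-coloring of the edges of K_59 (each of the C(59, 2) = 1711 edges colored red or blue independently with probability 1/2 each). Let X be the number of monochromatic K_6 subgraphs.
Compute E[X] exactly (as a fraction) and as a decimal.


Let X = Σ_S X_S over the C(59, 6) = 45057474 subsets S of size 6, where X_S = 1 if the K_6 on S is monochromatic.
For a fixed S, the K_6 on S has C(6, 2) = 15 edges. P[all 15 edges red] = (1/2)^15, and likewise for blue, so P[monochromatic] = 2·(1/2)^15 = 2^{1 − 15} = 1/16384.
By linearity: E[X] = C(59, 6) · 2^{1 − 15} = 45057474 · 1/16384 = 22528737/8192.
Numerically: E[X] ≈ 2750.08997.

E[X] = C(59,6)·2^(1−C(6,2)) = 22528737/8192 ≈ 2750.08997.


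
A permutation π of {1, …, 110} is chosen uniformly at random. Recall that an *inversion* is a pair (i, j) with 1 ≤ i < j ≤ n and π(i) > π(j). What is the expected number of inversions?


Write X = Σ X_I over the C(110, 2) = 5995 pairs i < j, with X_I the indicator of one inversion.
There are 5995 indicators.
For each fixed pair i < j, the values π(i) and π(j) are two distinct elements of {1, …, 110} in uniformly random order; by symmetry P[π(i) > π(j)] = 1/2.
By linearity: E[X] = 5995 · (1/2) = C(110, 2) · (1/2) = 5995/2 = 5995/2 ≈ 2997.5000.

E[X] = 5995/2 = 2997.5000.


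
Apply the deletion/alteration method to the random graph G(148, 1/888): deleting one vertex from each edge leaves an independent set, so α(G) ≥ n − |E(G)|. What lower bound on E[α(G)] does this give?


E[|E(G)|] = C(148, 2)·p = 10878 · (1/888) = 49/4.
E[α(G)] ≥ n − E[|E(G)|] = 148 − 49/4 = 543/4.
Numerically: ≈ 135.7500.
(This is only a lower bound; the true E[α(G)] may be larger.)

E[α(G)] ≥ 543/4 ≈ 135.7500.


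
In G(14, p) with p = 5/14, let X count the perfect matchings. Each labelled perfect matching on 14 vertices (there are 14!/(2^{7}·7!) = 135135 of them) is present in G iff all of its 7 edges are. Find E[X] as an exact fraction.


K_14 has 14!/(2^{7}·7!) = 135135 labelled perfect matchings.
For each such perfect matching H, let X_H = 1 if all 7 edges of H are present in G. Then P[X_H = 1] = p^{7} = (5/14)^{7} = 78125/105413504.
By linearity: E[X] = Σ_H E[X_H] = 135135 · p^{7} = 135135 · 78125/105413504 = 1508203125/15059072.
Numerically: E[X] ≈ 100.

E[X] = 135135 · (5/14)^{7} = 1508203125/15059072 ≈ 100.


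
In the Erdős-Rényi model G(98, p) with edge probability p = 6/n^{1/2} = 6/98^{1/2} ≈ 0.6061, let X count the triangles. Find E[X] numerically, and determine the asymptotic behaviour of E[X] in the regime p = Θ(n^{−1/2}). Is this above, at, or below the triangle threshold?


Number of potential triangles: C(98, 3) = 152096.
Each occurs with probability p³ ≈ (0.6061)³ ≈ 2.226459e-01.
By linearity: E[X] = C(98, 3)·p³ ≈ 152096 · 2.226459e-01 ≈ 33863.5458.
Since α = 1/2 < 1, p = c/n^{1/2} ≫ 1/n is above the triangle threshold p ~ 1/n. Asymptotically E[X] ~ (c³/6)·n^{3(1−α)} = (6³/6)·n^{1.5} → ∞; triangles are abundant w.h.p.

E[X] ≈ 33863.5458; in regime p = Θ(1/n^{1/2}) E[X] diverges (above the triangle threshold p ~ 1/n).


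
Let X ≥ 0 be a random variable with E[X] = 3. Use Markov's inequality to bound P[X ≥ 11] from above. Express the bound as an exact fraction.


μ = E[X] = 3, a = 11.
Markov: P[X ≥ 11] ≤ μ/a = (3)/11 = 3/11.
Numerically: ≈ 0.2727.
(Since a = 11 > μ = 3.0000, the bound 3/11 is < 1 and informative.)

P[X ≥ 11] ≤ 3/11 ≈ 0.2727.


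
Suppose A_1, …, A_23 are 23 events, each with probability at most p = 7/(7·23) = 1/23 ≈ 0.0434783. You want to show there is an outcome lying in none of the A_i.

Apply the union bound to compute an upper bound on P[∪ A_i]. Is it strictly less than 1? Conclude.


Union bound: P[∪_{i=1}^{23} A_i] ≤ Σ_i P[A_i] ≤ 23·p = 23·(1/23) = 1.
Numerically: 1 ≈ 1.0000000.
Is 1 < 1? NO.
Since the bound 1 is ≥ 1, the union bound is uninformative here; it does NOT by itself certify existence.

23·p = 1 ≈ 1.0000000; existence NOT certified by the union bound.


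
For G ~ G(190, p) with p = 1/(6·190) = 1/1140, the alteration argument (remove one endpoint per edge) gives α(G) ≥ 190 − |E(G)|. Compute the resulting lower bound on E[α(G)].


E[|E(G)|] = C(190, 2)·p = 17955 · (1/1140) = 63/4.
E[α(G)] ≥ n − E[|E(G)|] = 190 − 63/4 = 697/4.
Numerically: ≈ 174.25000.
(This is only a lower bound; the true E[α(G)] may be larger.)

E[α(G)] ≥ 697/4 ≈ 174.25000.


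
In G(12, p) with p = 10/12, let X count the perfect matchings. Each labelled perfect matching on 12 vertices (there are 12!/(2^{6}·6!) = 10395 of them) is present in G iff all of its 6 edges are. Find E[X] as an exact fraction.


K_12 has 12!/(2^{6}·6!) = 10395 labelled perfect matchings.
For each such perfect matching H, let X_H = 1 if all 6 edges of H are present in G. Then P[X_H = 1] = p^{6} = (5/6)^{6} = 15625/46656.
By linearity of expectation: E[X] = Σ_H E[X_H] = 10395 · p^{6} = 10395 · 15625/46656 = 6015625/1728.
Numerically: E[X] ≈ 3.48e+03.

E[X] = 10395 · (5/6)^{6} = 6015625/1728 ≈ 3.48e+03.


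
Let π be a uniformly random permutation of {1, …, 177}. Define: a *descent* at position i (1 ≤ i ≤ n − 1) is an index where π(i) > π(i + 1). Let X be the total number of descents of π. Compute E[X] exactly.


Write X = Σ X_I over i = 1, …, 176, with X_I the indicator of one descent.
There are 176 indicators.
For each fixed i, the pair (π(i), π(i+1)) is a uniformly random ordered pair of distinct values from {1, …, 177}; by symmetry P[π(i) > π(i+1)] = 1/2.
By linearity: E[X] = 176 · (1/2) = (177 − 1) · (1/2) = 88 ≈ 88.000.

E[X] = 88 = 88.000.


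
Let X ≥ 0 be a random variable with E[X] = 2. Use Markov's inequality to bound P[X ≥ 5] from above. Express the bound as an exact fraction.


μ = E[X] = 2, a = 5.
Markov: P[X ≥ 5] ≤ μ/a = (2)/5 = 2/5.
Numerically: ≈ 0.400000.
(Since a = 5 > μ = 2.000000, the bound 2/5 is < 1 and informative.)

P[X ≥ 5] ≤ 2/5 ≈ 0.400000.
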